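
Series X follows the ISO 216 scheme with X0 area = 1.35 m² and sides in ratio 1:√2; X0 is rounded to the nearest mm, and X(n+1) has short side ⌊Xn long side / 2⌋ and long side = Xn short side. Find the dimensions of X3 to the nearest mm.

Let X0's short side be w mm. w · w√2 = 1.35 m² = 1,350,000 mm², so w ≈ 977.0 mm and w√2 ≈ 1381.7 mm → X0 = 977 × 1382 mm.
X1: ⌊1382/2⌋ × 977 = 691 × 977 mm
X2: ⌊977/2⌋ × 691 = 488 × 691 mm
X3: ⌊691/2⌋ × 488 = 345 × 488 mm

345 × 488 mm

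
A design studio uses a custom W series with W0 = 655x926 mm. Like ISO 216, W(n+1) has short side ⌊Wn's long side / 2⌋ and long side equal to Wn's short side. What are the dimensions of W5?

W1: ⌊926/2⌋ × 655 = 463 × 655 mm
W2: ⌊655/2⌋ × 463 = 327 × 463 mm
W3: ⌊463/2⌋ × 327 = 231 × 327 mm
W4: ⌊327/2⌋ × 231 = 163 × 231 mm
W5: ⌊231/2⌋ × 163 = 115 × 163 mm

115 × 163 mm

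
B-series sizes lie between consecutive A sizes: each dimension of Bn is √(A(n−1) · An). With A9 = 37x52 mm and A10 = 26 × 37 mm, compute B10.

Short side: √(37 · 26) = √962 ≈ 31.0 → 31 mm
Long side: √(52 · 37) = √1924 ≈ 43.9 → 44 mm

31 × 44 mm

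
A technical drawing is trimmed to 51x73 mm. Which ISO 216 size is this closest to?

A8 (52 × 74 mm)

Aspect ratio 73/51 ≈ 1.431 (ISO target is √2 ≈ 1.414).
In the A-series (A0 area = 1 m²): A8 = 52 × 74 mm.
Off by 2 mm total — nearest standard size.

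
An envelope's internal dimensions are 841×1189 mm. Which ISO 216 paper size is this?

Aspect ratio 1189/841 ≈ 1.414 — close to the ISO √2 ≈ 1.414.
In the A-series (A0 area = 1 m²): A0 = 841 × 1189 mm.

A0 (841 × 1189 mm)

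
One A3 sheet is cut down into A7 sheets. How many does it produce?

Each ISO step halves the sheet: 1 × A3 → 2 × A4 → 4 × A5 → 8 × A6 → …
From A3 to A7 is 4 halving steps: 2^4 = 16.

16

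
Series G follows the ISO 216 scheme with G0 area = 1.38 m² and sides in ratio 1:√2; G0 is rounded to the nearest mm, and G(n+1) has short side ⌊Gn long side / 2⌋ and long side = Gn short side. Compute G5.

Let G0's short side be w mm. w · w√2 = 1.38 m² = 1,380,000 mm², so w ≈ 987.8 mm and w√2 ≈ 1397.0 mm → G0 = 988 × 1397 mm.
G1: ⌊1397/2⌋ × 988 = 698 × 988 mm
G2: ⌊988/2⌋ × 698 = 494 × 698 mm
G3: ⌊698/2⌋ × 494 = 349 × 494 mm
G4: ⌊494/2⌋ × 349 = 247 × 349 mm
G5: ⌊349/2⌋ × 247 = 174 × 247 mm

174 × 247 mm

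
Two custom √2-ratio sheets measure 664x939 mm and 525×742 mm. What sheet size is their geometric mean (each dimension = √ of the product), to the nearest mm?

590 × 835 mm

Short side: √(664 · 525) = √348600 ≈ 590.4 → 590 mm
Long side: √(939 · 742) = √696738 ≈ 834.7 → 835 mm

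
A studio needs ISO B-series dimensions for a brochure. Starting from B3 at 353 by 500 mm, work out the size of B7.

B4: ⌊500/2⌋ × 353 = 250 × 353 mm
B5: ⌊353/2⌋ × 250 = 176 × 250 mm
B6: ⌊250/2⌋ × 176 = 125 × 176 mm
B7: ⌊176/2⌋ × 125 = 88 × 125 mm

88 × 125 mm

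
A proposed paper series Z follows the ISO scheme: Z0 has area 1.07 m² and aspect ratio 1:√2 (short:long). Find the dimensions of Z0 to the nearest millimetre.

Let the short side be w mm. Then w · w√2 = 1.07 m² = 1,070,000 mm².
w² = 1,070,000/√2, so w ≈ 869.8 mm; long side = w√2 ≈ 1230.1 mm.

870 × 1230 mm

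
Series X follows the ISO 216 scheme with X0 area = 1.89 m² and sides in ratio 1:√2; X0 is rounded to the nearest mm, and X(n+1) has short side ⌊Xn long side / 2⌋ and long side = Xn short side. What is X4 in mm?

289 × 408 mm

Let X0's short side be w mm. w · w√2 = 1.89 m² = 1,890,000 mm², so w ≈ 1156.0 mm and w√2 ≈ 1634.9 mm → X0 = 1156 × 1635 mm.
X1: ⌊1635/2⌋ × 1156 = 817 × 1156 mm
X2: ⌊1156/2⌋ × 817 = 578 × 817 mm
X3: ⌊817/2⌋ × 578 = 408 × 578 mm
X4: ⌊578/2⌋ × 408 = 289 × 408 mm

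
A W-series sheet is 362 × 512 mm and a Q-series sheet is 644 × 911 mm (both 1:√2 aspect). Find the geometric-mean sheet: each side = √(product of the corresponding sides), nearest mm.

483 × 683 mm

Short side: √(362 · 644) = √233128 ≈ 482.8 → 483 mm
Long side: √(512 · 911) = √466432 ≈ 683.0 → 683 mm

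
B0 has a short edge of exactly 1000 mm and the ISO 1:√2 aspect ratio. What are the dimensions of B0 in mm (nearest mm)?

Short side = 1000 mm; long side = 1000√2 ≈ 1414.2 mm.

1000 × 1414 mm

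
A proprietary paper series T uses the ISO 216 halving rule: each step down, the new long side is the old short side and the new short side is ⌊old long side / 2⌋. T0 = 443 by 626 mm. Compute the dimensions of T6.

T1: ⌊626/2⌋ × 443 = 313 × 443 mm
T2: ⌊443/2⌋ × 313 = 221 × 313 mm
T3: ⌊313/2⌋ × 221 = 156 × 221 mm
T4: ⌊221/2⌋ × 156 = 110 × 156 mm
T5: ⌊156/2⌋ × 110 = 78 × 110 mm
T6: ⌊110/2⌋ × 78 = 55 × 78 mm

55 × 78 mm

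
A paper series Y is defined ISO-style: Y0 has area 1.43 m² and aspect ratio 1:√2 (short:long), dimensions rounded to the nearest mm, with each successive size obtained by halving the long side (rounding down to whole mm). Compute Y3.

Let Y0's short side be w mm. w · w√2 = 1.43 m² = 1,430,000 mm², so w ≈ 1005.6 mm and w√2 ≈ 1422.1 mm → Y0 = 1006 × 1422 mm.
Y1: ⌊1422/2⌋ × 1006 = 711 × 1006 mm
Y2: ⌊1006/2⌋ × 711 = 503 × 711 mm
Y3: ⌊711/2⌋ × 503 = 355 × 503 mm

355 × 503 mm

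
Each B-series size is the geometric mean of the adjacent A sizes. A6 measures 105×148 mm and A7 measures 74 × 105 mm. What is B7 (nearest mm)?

Short side: √(105 · 74) = √7770 ≈ 88.1 → 88 mm
Long side: √(148 · 105) = √15540 ≈ 124.7 → 125 mm

88 × 125 mm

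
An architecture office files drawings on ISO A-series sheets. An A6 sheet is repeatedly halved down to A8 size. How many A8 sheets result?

4

Each ISO step halves the sheet: 1 × A6 → 2 × A7 → 4 × A8
From A6 to A8 is 2 halving steps: 2^2 = 4.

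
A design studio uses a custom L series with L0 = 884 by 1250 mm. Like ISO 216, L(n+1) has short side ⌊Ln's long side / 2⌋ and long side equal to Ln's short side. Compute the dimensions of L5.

156 × 221 mm

L1: ⌊1250/2⌋ × 884 = 625 × 884 mm
L2: ⌊884/2⌋ × 625 = 442 × 625 mm
L3: ⌊625/2⌋ × 442 = 312 × 442 mm
L4: ⌊442/2⌋ × 312 = 221 × 312 mm
L5: ⌊312/2⌋ × 221 = 156 × 221 mm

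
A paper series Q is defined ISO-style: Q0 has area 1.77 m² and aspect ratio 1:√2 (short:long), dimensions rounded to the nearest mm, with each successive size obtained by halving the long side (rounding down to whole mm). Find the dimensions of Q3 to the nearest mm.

395 × 559 mm

Let Q0's short side be w mm. w · w√2 = 1.77 m² = 1,770,000 mm², so w ≈ 1118.7 mm and w√2 ≈ 1582.1 mm → Q0 = 1119 × 1582 mm.
Q1: ⌊1582/2⌋ × 1119 = 791 × 1119 mm
Q2: ⌊1119/2⌋ × 791 = 559 × 791 mm
Q3: ⌊791/2⌋ × 559 = 395 × 559 mm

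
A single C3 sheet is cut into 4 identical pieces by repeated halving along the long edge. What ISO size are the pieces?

4 = 2^2, so 2 halving steps.
C3 → C4 → … → C5 after 2 steps.

C5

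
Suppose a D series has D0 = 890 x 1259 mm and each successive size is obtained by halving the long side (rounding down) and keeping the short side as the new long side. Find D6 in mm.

111 × 157 mm

D1: ⌊1259/2⌋ × 890 = 629 × 890 mm
D2: ⌊890/2⌋ × 629 = 445 × 629 mm
D3: ⌊629/2⌋ × 445 = 314 × 445 mm
D4: ⌊445/2⌋ × 314 = 222 × 314 mm
D5: ⌊314/2⌋ × 222 = 157 × 222 mm
D6: ⌊222/2⌋ × 157 = 111 × 157 mm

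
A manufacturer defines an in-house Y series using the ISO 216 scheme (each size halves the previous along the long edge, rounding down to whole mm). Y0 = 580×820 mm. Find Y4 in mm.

145 × 205 mm

Y1: ⌊820/2⌋ × 580 = 410 × 580 mm
Y2: ⌊580/2⌋ × 410 = 290 × 410 mm
Y3: ⌊410/2⌋ × 290 = 205 × 290 mm
Y4: ⌊290/2⌋ × 205 = 145 × 205 mm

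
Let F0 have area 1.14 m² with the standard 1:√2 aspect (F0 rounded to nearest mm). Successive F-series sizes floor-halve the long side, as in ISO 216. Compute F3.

317 × 449 mm

Let F0's short side be w mm. w · w√2 = 1.14 m² = 1,140,000 mm², so w ≈ 897.8 mm and w√2 ≈ 1269.7 mm → F0 = 898 × 1270 mm.
F1: ⌊1270/2⌋ × 898 = 635 × 898 mm
F2: ⌊898/2⌋ × 635 = 449 × 635 mm
F3: ⌊635/2⌋ × 449 = 317 × 449 mm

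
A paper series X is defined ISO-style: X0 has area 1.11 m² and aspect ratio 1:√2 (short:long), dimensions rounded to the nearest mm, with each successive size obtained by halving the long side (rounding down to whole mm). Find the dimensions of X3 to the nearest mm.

313 × 443 mm

Let X0's short side be w mm. w · w√2 = 1.11 m² = 1,110,000 mm², so w ≈ 885.9 mm and w√2 ≈ 1252.9 mm → X0 = 886 × 1253 mm.
X1: ⌊1253/2⌋ × 886 = 626 × 886 mm
X2: ⌊886/2⌋ × 626 = 443 × 626 mm
X3: ⌊626/2⌋ × 443 = 313 × 443 mm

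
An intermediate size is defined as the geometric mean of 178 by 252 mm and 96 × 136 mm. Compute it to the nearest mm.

Short side: √(178 · 96) = √17088 ≈ 130.7 → 131 mm
Long side: √(252 · 136) = √34272 ≈ 185.1 → 185 mm

131 × 185 mm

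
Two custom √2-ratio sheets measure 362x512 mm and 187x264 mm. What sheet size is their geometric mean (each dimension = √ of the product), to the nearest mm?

Short side: √(362 · 187) = √67694 ≈ 260.2 → 260 mm
Long side: √(512 · 264) = √135168 ≈ 367.7 → 368 mm

260 × 368 mm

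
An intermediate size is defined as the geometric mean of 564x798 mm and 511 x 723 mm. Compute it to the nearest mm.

Short side: √(564 · 511) = √288204 ≈ 536.8 → 537 mm
Long side: √(798 · 723) = √576954 ≈ 759.6 → 760 mm

537 × 760 mm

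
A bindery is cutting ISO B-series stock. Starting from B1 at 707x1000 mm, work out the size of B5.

B2: ⌊1000/2⌋ × 707 = 500 × 707 mm
B3: ⌊707/2⌋ × 500 = 353 × 500 mm
B4: ⌊500/2⌋ × 353 = 250 × 353 mm
B5: ⌊353/2⌋ × 250 = 176 × 250 mm

176 × 250 mm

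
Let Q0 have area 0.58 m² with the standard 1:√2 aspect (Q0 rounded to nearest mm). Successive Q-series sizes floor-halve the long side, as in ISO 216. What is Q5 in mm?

Let Q0's short side be w mm. w · w√2 = 0.58 m² = 580,000 mm², so w ≈ 640.4 mm and w√2 ≈ 905.7 mm → Q0 = 640 × 906 mm.
Q1: ⌊906/2⌋ × 640 = 453 × 640 mm
Q2: ⌊640/2⌋ × 453 = 320 × 453 mm
Q3: ⌊453/2⌋ × 320 = 226 × 320 mm
Q4: ⌊320/2⌋ × 226 = 160 × 226 mm
Q5: ⌊226/2⌋ × 160 = 113 × 160 mm

113 × 160 mm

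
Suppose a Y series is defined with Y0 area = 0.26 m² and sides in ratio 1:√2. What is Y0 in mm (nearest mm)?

429 × 606 mm

Let the short side be w mm. Then w · w√2 = 0.26 m² = 260,000 mm².
w² = 260,000/√2, so w ≈ 428.8 mm; long side = w√2 ≈ 606.4 mm.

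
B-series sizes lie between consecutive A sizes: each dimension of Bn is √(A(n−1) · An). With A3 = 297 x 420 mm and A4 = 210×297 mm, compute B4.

250 × 353 mm

Short side: √(297 · 210) = √62370 ≈ 249.7 → 250 mm
Long side: √(420 · 297) = √124740 ≈ 353.2 → 353 mm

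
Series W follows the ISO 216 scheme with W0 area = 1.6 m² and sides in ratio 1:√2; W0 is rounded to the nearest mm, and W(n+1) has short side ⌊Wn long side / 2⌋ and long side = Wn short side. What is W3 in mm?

Let W0's short side be w mm. w · w√2 = 1.6 m² = 1,600,000 mm², so w ≈ 1063.7 mm and w√2 ≈ 1504.2 mm → W0 = 1064 × 1504 mm.
W1: ⌊1504/2⌋ × 1064 = 752 × 1064 mm
W2: ⌊1064/2⌋ × 752 = 532 × 752 mm
W3: ⌊752/2⌋ × 532 = 376 × 532 mm

376 × 532 mm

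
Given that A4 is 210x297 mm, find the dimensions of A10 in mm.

26 × 37 mm

A5: ⌊297/2⌋ × 210 = 148 × 210 mm
A6: ⌊210/2⌋ × 148 = 105 × 148 mm
A7: ⌊148/2⌋ × 105 = 74 × 105 mm
A8: ⌊105/2⌋ × 74 = 52 × 74 mm
A9: ⌊74/2⌋ × 52 = 37 × 52 mm
A10: ⌊52/2⌋ × 37 = 26 × 37 mm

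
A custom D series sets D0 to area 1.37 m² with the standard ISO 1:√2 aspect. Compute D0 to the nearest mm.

Let the short side be w mm. Then w · w√2 = 1.37 m² = 1,370,000 mm².
w² = 1,370,000/√2, so w ≈ 984.2 mm; long side = w√2 ≈ 1391.9 mm.

984 × 1392 mm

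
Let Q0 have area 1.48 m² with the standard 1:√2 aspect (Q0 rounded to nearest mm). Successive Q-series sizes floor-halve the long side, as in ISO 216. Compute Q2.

511 × 723 mm

Let Q0's short side be w mm. w · w√2 = 1.48 m² = 1,480,000 mm², so w ≈ 1023.0 mm and w√2 ≈ 1446.7 mm → Q0 = 1023 × 1447 mm.
Q1: ⌊1447/2⌋ × 1023 = 723 × 1023 mm
Q2: ⌊1023/2⌋ × 723 = 511 × 723 mm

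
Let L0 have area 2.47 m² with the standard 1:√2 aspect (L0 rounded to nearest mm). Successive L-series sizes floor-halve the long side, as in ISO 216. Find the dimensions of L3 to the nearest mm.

Let L0's short side be w mm. w · w√2 = 2.47 m² = 2,470,000 mm², so w ≈ 1321.6 mm and w√2 ≈ 1869.0 mm → L0 = 1322 × 1869 mm.
L1: ⌊1869/2⌋ × 1322 = 934 × 1322 mm
L2: ⌊1322/2⌋ × 934 = 661 × 934 mm
L3: ⌊934/2⌋ × 661 = 467 × 661 mm

467 × 661 mm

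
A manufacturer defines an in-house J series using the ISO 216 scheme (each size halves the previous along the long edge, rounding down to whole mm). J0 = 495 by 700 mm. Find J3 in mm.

J1: ⌊700/2⌋ × 495 = 350 × 495 mm
J2: ⌊495/2⌋ × 350 = 247 × 350 mm
J3: ⌊350/2⌋ × 247 = 175 × 247 mm

175 × 247 mm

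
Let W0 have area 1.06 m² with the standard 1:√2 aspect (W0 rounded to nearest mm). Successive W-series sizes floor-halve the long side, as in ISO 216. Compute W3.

Let W0's short side be w mm. w · w√2 = 1.06 m² = 1,060,000 mm², so w ≈ 865.8 mm and w√2 ≈ 1224.4 mm → W0 = 866 × 1224 mm.
W1: ⌊1224/2⌋ × 866 = 612 × 866 mm
W2: ⌊866/2⌋ × 612 = 433 × 612 mm
W3: ⌊612/2⌋ × 433 = 306 × 433 mm

306 × 433 mm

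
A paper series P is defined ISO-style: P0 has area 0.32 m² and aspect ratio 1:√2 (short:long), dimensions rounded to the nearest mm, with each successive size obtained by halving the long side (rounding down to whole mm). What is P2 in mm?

238 × 336 mm

Let P0's short side be w mm. w · w√2 = 0.32 m² = 320,000 mm², so w ≈ 475.7 mm and w√2 ≈ 672.7 mm → P0 = 476 × 673 mm.
P1: ⌊673/2⌋ × 476 = 336 × 476 mm
P2: ⌊476/2⌋ × 336 = 238 × 336 mm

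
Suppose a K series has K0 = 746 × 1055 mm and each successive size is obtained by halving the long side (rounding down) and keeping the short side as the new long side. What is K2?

373 × 527 mm

K1: ⌊1055/2⌋ × 746 = 527 × 746 mm
K2: ⌊746/2⌋ × 527 = 373 × 527 mm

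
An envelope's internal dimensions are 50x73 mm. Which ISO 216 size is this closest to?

A8 (52 × 74 mm)

Aspect ratio 73/50 ≈ 1.460 (ISO target is √2 ≈ 1.414).
In the A-series (A0 area = 1 m²): A8 = 52 × 74 mm.
Off by 3 mm total — nearest standard size.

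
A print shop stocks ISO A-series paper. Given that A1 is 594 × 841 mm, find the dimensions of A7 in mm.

74 × 105 mm

A2: ⌊841/2⌋ × 594 = 420 × 594 mm
A3: ⌊594/2⌋ × 420 = 297 × 420 mm
A4: ⌊420/2⌋ × 297 = 210 × 297 mm
A5: ⌊297/2⌋ × 210 = 148 × 210 mm
A6: ⌊210/2⌋ × 148 = 105 × 148 mm
A7: ⌊148/2⌋ × 105 = 74 × 105 mm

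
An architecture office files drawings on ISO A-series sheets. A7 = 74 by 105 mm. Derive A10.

26 × 37 mm

A8: ⌊105/2⌋ × 74 = 52 × 74 mm
A9: ⌊74/2⌋ × 52 = 37 × 52 mm
A10: ⌊52/2⌋ × 37 = 26 × 37 mm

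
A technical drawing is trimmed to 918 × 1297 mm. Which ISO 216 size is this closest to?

Aspect ratio 1297/918 ≈ 1.413 — close to the ISO √2 ≈ 1.414.
In the C-series (envelope sizes, between A and B): C0 = 917 × 1297 mm.
Off by 1 mm total — nearest standard size.

C0 (917 × 1297 mm)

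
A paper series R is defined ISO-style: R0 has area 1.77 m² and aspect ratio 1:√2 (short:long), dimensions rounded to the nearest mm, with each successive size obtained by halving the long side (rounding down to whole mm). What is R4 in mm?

279 × 395 mm

Let R0's short side be w mm. w · w√2 = 1.77 m² = 1,770,000 mm², so w ≈ 1118.7 mm and w√2 ≈ 1582.1 mm → R0 = 1119 × 1582 mm.
R1: ⌊1582/2⌋ × 1119 = 791 × 1119 mm
R2: ⌊1119/2⌋ × 791 = 559 × 791 mm
R3: ⌊791/2⌋ × 559 = 395 × 559 mm
R4: ⌊559/2⌋ × 395 = 279 × 395 mm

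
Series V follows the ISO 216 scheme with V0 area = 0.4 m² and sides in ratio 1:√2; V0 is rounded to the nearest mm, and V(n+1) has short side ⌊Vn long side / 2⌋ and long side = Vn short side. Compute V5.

94 × 133 mm

Let V0's short side be w mm. w · w√2 = 0.4 m² = 400,000 mm², so w ≈ 531.8 mm and w√2 ≈ 752.1 mm → V0 = 532 × 752 mm.
V1: ⌊752/2⌋ × 532 = 376 × 532 mm
V2: ⌊532/2⌋ × 376 = 266 × 376 mm
V3: ⌊376/2⌋ × 266 = 188 × 266 mm
V4: ⌊266/2⌋ × 188 = 133 × 188 mm
V5: ⌊188/2⌋ × 133 = 94 × 133 mm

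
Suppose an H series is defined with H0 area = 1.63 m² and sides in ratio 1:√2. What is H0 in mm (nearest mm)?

1074 × 1518 mm

Let the short side be w mm. Then w · w√2 = 1.63 m² = 1,630,000 mm².
w² = 1,630,000/√2, so w ≈ 1073.6 mm; long side = w√2 ≈ 1518.3 mm.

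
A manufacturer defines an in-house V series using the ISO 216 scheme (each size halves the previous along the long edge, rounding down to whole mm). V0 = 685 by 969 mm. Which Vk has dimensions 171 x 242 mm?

V4

V0: 685 × 969 mm
V1: 484 × 685 mm
V2: 342 × 484 mm
V3: 242 × 342 mm
V4: 171 × 242 mm
V5: 121 × 171 mm
→ matches V4.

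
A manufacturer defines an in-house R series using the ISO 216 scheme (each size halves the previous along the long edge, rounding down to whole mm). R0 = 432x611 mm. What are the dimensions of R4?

R1: ⌊611/2⌋ × 432 = 305 × 432 mm
R2: ⌊432/2⌋ × 305 = 216 × 305 mm
R3: ⌊305/2⌋ × 216 = 152 × 216 mm
R4: ⌊216/2⌋ × 152 = 108 × 152 mm

108 × 152 mm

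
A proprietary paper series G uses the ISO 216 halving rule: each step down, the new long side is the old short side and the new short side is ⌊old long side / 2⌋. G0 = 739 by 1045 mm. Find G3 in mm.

G1: ⌊1045/2⌋ × 739 = 522 × 739 mm
G2: ⌊739/2⌋ × 522 = 369 × 522 mm
G3: ⌊522/2⌋ × 369 = 261 × 369 mm

261 × 369 mm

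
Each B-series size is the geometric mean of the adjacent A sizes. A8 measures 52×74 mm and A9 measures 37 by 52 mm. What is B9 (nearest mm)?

44 × 62 mm

Short side: √(52 · 37) = √1924 ≈ 43.9 → 44 mm
Long side: √(74 · 52) = √3848 ≈ 62.0 → 62 mm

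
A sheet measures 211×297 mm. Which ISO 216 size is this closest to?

A4 (210 × 297 mm)

Aspect ratio 297/211 ≈ 1.408 — close to the ISO √2 ≈ 1.414.
In the A-series (A0 area = 1 m²): A4 = 210 × 297 mm.
Off by 1 mm total — nearest standard size.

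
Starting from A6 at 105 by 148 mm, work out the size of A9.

A7: ⌊148/2⌋ × 105 = 74 × 105 mm
A8: ⌊105/2⌋ × 74 = 52 × 74 mm
A9: ⌊74/2⌋ × 52 = 37 × 52 mm

37 × 52 mm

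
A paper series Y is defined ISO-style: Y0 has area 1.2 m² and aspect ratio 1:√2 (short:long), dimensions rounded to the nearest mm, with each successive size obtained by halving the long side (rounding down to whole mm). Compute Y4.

Let Y0's short side be w mm. w · w√2 = 1.2 m² = 1,200,000 mm², so w ≈ 921.2 mm and w√2 ≈ 1302.7 mm → Y0 = 921 × 1303 mm.
Y1: ⌊1303/2⌋ × 921 = 651 × 921 mm
Y2: ⌊921/2⌋ × 651 = 460 × 651 mm
Y3: ⌊651/2⌋ × 460 = 325 × 460 mm
Y4: ⌊460/2⌋ × 325 = 230 × 325 mm

230 × 325 mm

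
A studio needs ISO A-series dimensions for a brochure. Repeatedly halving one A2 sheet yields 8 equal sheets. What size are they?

8 = 2^3, so 3 halving steps.
A2 → A3 → … → A5 after 3 steps.

A5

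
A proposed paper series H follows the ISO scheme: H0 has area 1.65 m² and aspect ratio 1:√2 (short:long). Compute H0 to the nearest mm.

Let the short side be w mm. Then w · w√2 = 1.65 m² = 1,650,000 mm².
w² = 1,650,000/√2, so w ≈ 1080.2 mm; long side = w√2 ≈ 1527.6 mm.

1080 × 1528 mm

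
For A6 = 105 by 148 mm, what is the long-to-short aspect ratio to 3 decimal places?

148 / 105 = 1.410
ISO 216 targets √2 ≈ 1.414; the -0.005 deviation is from mm rounding.

1.410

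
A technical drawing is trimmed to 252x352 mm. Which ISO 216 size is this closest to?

Aspect ratio 352/252 ≈ 1.397 (ISO target is √2 ≈ 1.414).
In the B-series (B0 = 1000 × 1414 mm): B4 = 250 × 353 mm.
Off by 3 mm total — nearest standard size.

B4 (250 × 353 mm)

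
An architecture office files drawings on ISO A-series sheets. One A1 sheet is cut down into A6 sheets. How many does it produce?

Each ISO step halves the sheet: 1 × A1 → 2 × A2 → 4 × A3 → 8 × A4 → …
From A1 to A6 is 5 halving steps: 2^5 = 32.

32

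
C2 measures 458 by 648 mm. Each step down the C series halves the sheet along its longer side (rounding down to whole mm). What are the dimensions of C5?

C3: ⌊648/2⌋ × 458 = 324 × 458 mm
C4: ⌊458/2⌋ × 324 = 229 × 324 mm
C5: ⌊324/2⌋ × 229 = 162 × 229 mm

162 × 229 mm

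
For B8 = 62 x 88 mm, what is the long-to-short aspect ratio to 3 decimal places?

1.419

88 / 62 = 1.419
ISO 216 targets √2 ≈ 1.414; the +0.005 deviation is from mm rounding.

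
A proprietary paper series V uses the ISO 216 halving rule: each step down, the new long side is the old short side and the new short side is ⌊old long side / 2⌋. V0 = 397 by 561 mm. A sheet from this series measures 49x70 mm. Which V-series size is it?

V6

V0: 397 × 561 mm
V1: 280 × 397 mm
V2: 198 × 280 mm
V3: 140 × 198 mm
V4: 99 × 140 mm
V5: 70 × 99 mm
V6: 49 × 70 mm
V7: 35 × 49 mm
→ matches V6.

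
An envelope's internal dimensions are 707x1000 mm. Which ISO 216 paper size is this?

B1 (707 × 1000 mm)

Aspect ratio 1000/707 ≈ 1.414 — close to the ISO √2 ≈ 1.414.
In the B-series (B0 = 1000 × 1414 mm): B1 = 707 × 1000 mm.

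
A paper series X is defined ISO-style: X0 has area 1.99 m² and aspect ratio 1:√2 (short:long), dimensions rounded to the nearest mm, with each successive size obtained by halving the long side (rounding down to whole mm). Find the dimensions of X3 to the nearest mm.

419 × 593 mm

Let X0's short side be w mm. w · w√2 = 1.99 m² = 1,990,000 mm², so w ≈ 1186.2 mm and w√2 ≈ 1677.6 mm → X0 = 1186 × 1678 mm.
X1: ⌊1678/2⌋ × 1186 = 839 × 1186 mm
X2: ⌊1186/2⌋ × 839 = 593 × 839 mm
X3: ⌊839/2⌋ × 593 = 419 × 593 mm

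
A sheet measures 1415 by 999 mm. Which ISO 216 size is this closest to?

B0 (1000 × 1414 mm)

Aspect ratio 1415/999 ≈ 1.416 — close to the ISO √2 ≈ 1.414.
In the B-series (B0 = 1000 × 1414 mm): B0 = 1000 × 1414 mm.
Off by 2 mm total — nearest standard size.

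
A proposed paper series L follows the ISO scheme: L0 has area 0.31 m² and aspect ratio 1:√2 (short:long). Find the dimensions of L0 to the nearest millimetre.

Let the short side be w mm. Then w · w√2 = 0.31 m² = 310,000 mm².
w² = 310,000/√2, so w ≈ 468.2 mm; long side = w√2 ≈ 662.1 mm.

468 × 662 mm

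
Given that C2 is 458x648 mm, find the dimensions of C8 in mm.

57 × 81 mm

C3: ⌊648/2⌋ × 458 = 324 × 458 mm
C4: ⌊458/2⌋ × 324 = 229 × 324 mm
C5: ⌊324/2⌋ × 229 = 162 × 229 mm
C6: ⌊229/2⌋ × 162 = 114 × 162 mm
C7: ⌊162/2⌋ × 114 = 81 × 114 mm
C8: ⌊114/2⌋ × 81 = 57 × 81 mm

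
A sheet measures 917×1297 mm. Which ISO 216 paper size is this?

Aspect ratio 1297/917 ≈ 1.414 — close to the ISO √2 ≈ 1.414.
In the C-series (envelope sizes, between A and B): C0 = 917 × 1297 mm.

C0 (917 × 1297 mm)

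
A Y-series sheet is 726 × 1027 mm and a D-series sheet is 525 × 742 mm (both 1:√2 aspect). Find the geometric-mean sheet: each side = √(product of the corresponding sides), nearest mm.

Short side: √(726 · 525) = √381150 ≈ 617.4 → 617 mm
Long side: √(1027 · 742) = √762034 ≈ 872.9 → 873 mm

617 × 873 mm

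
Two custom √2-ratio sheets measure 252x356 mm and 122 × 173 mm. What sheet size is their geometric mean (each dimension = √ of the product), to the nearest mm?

Short side: √(252 · 122) = √30744 ≈ 175.3 → 175 mm
Long side: √(356 · 173) = √61588 ≈ 248.2 → 248 mm

175 × 248 mm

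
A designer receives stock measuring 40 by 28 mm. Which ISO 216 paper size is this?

Aspect ratio 40/28 ≈ 1.429 — close to the ISO √2 ≈ 1.414.
In the C-series (envelope sizes, between A and B): C10 = 28 × 40 mm.

C10 (28 × 40 mm)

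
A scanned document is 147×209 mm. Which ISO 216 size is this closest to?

A5 (148 × 210 mm)

Aspect ratio 209/147 ≈ 1.422 — close to the ISO √2 ≈ 1.414.
In the A-series (A0 area = 1 m²): A5 = 148 × 210 mm.
Off by 2 mm total — nearest standard size.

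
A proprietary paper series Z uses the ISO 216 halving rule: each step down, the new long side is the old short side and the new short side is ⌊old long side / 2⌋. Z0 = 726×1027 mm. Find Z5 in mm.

Z1: ⌊1027/2⌋ × 726 = 513 × 726 mm
Z2: ⌊726/2⌋ × 513 = 363 × 513 mm
Z3: ⌊513/2⌋ × 363 = 256 × 363 mm
Z4: ⌊363/2⌋ × 256 = 181 × 256 mm
Z5: ⌊256/2⌋ × 181 = 128 × 181 mm

128 × 181 mm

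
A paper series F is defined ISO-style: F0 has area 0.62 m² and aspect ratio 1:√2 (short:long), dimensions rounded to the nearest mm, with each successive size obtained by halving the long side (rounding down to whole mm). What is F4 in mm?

Let F0's short side be w mm. w · w√2 = 0.62 m² = 620,000 mm², so w ≈ 662.1 mm and w√2 ≈ 936.4 mm → F0 = 662 × 936 mm.
F1: ⌊936/2⌋ × 662 = 468 × 662 mm
F2: ⌊662/2⌋ × 468 = 331 × 468 mm
F3: ⌊468/2⌋ × 331 = 234 × 331 mm
F4: ⌊331/2⌋ × 234 = 165 × 234 mm

165 × 234 mm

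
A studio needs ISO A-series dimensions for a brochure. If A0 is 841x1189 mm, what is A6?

105 × 148 mm

A1: ⌊1189/2⌋ × 841 = 594 × 841 mm
A2: ⌊841/2⌋ × 594 = 420 × 594 mm
A3: ⌊594/2⌋ × 420 = 297 × 420 mm
A4: ⌊420/2⌋ × 297 = 210 × 297 mm
A5: ⌊297/2⌋ × 210 = 148 × 210 mm
A6: ⌊210/2⌋ × 148 = 105 × 148 mm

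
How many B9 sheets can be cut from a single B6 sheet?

B6 = 125 × 176 mm; B9 = 44 × 62 mm.
Each halving step doubles the count; 3 steps from B6 to B9.
2^3 = 8.

8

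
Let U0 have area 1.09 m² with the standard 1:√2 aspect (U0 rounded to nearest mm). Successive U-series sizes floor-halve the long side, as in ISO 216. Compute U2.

Let U0's short side be w mm. w · w√2 = 1.09 m² = 1,090,000 mm², so w ≈ 877.9 mm and w√2 ≈ 1241.6 mm → U0 = 878 × 1242 mm.
U1: ⌊1242/2⌋ × 878 = 621 × 878 mm
U2: ⌊878/2⌋ × 621 = 439 × 621 mm

439 × 621 mm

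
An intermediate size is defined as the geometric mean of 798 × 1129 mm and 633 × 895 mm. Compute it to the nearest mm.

Short side: √(798 · 633) = √505134 ≈ 710.7 → 711 mm
Long side: √(1129 · 895) = √1010455 ≈ 1005.2 → 1005 mm

711 × 1005 mm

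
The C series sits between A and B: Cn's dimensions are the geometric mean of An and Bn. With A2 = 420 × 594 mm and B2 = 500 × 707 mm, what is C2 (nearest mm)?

458 × 648 mm

Short side: √(420 · 500) = √210000 ≈ 458.3 → 458 mm
Long side: √(594 · 707) = √419958 ≈ 648.0 → 648 mm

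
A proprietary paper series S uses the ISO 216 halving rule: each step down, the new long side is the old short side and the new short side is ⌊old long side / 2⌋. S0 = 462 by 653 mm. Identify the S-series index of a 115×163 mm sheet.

S4

S0: 462 × 653 mm
S1: 326 × 462 mm
S2: 231 × 326 mm
S3: 163 × 231 mm
S4: 115 × 163 mm
S5: 81 × 115 mm
→ matches S4.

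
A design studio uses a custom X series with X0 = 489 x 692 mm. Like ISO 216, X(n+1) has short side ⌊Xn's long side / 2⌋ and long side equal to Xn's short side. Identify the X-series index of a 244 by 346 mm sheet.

X0: 489 × 692 mm
X1: 346 × 489 mm
X2: 244 × 346 mm
X3: 173 × 244 mm
→ matches X2.

X2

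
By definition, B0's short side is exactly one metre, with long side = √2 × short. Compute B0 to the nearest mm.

Short side = 1000 mm; long side = 1000√2 ≈ 1414.2 mm.

1000 × 1414 mm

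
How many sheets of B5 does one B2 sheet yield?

8

Each ISO step halves the sheet: 1 × B2 → 2 × B3 → 4 × B4 → 8 × B5
From B2 to B5 is 3 halving steps: 2^3 = 8.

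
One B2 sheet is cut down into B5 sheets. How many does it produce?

Each ISO step halves the sheet: 1 × B2 → 2 × B3 → 4 × B4 → 8 × B5
From B2 to B5 is 3 halving steps: 2^3 = 8.

8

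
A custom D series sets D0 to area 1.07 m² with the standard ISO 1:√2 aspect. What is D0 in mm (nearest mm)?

Let the short side be w mm. Then w · w√2 = 1.07 m² = 1,070,000 mm².
w² = 1,070,000/√2, so w ≈ 869.8 mm; long side = w√2 ≈ 1230.1 mm.

870 × 1230 mm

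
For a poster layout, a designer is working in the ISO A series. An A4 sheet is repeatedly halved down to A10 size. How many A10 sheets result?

64

A4 = 210 × 297 mm; A10 = 26 × 37 mm.
Each halving step doubles the count; 6 steps from A4 to A10.
2^6 = 64.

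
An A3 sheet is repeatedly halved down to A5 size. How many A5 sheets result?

Each ISO step halves the sheet: 1 × A3 → 2 × A4 → 4 × A5
From A3 to A5 is 2 halving steps: 2^2 = 4.

4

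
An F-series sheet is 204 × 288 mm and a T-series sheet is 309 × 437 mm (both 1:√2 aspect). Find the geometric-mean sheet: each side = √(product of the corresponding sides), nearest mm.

251 × 355 mm

Short side: √(204 · 309) = √63036 ≈ 251.1 → 251 mm
Long side: √(288 · 437) = √125856 ≈ 354.8 → 355 mm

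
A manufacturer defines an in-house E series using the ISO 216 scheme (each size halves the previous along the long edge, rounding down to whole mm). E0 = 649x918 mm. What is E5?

114 × 162 mm

E1 = 459 × 649 mm (from E0 by 1 halving).
E2: ⌊649/2⌋ × 459 = 324 × 459 mm
E3: ⌊459/2⌋ × 324 = 229 × 324 mm
E4: ⌊324/2⌋ × 229 = 162 × 229 mm
E5: ⌊229/2⌋ × 162 = 114 × 162 mm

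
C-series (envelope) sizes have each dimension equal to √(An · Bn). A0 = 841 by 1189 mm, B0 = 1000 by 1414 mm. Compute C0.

917 × 1297 mm

Short side: √(841 · 1000) = √841000 ≈ 917.1 → 917 mm
Long side: √(1189 · 1414) = √1681246 ≈ 1296.6 → 1297 mm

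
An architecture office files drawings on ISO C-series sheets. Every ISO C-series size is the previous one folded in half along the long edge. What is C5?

C0 = 917 × 1297 mm (C0 is the geometric mean of A0 and B0, aspect 1:√2).
C1: ⌊1297/2⌋ × 917 = 648 × 917 mm
C2: ⌊917/2⌋ × 648 = 458 × 648 mm
C3: ⌊648/2⌋ × 458 = 324 × 458 mm
C4: ⌊458/2⌋ × 324 = 229 × 324 mm
C5: ⌊324/2⌋ × 229 = 162 × 229 mm

162 × 229 mm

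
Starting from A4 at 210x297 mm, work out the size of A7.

74 × 105 mm

A5: ⌊297/2⌋ × 210 = 148 × 210 mm
A6: ⌊210/2⌋ × 148 = 105 × 148 mm
A7: ⌊148/2⌋ × 105 = 74 × 105 mm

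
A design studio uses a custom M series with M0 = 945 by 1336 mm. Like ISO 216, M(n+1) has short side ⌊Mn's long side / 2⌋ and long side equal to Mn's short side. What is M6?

M1: ⌊1336/2⌋ × 945 = 668 × 945 mm
M2: ⌊945/2⌋ × 668 = 472 × 668 mm
M3: ⌊668/2⌋ × 472 = 334 × 472 mm
M4: ⌊472/2⌋ × 334 = 236 × 334 mm
M5: ⌊334/2⌋ × 236 = 167 × 236 mm
M6: ⌊236/2⌋ × 167 = 118 × 167 mm

118 × 167 mm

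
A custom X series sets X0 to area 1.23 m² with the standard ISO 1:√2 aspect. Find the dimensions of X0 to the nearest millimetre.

933 × 1319 mm

Let the short side be w mm. Then w · w√2 = 1.23 m² = 1,230,000 mm².
w² = 1,230,000/√2, so w ≈ 932.6 mm; long side = w√2 ≈ 1318.9 mm.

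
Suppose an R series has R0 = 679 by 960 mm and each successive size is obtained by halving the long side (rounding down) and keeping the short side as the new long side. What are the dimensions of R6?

R1: ⌊960/2⌋ × 679 = 480 × 679 mm
R2: ⌊679/2⌋ × 480 = 339 × 480 mm
R3: ⌊480/2⌋ × 339 = 240 × 339 mm
R4: ⌊339/2⌋ × 240 = 169 × 240 mm
R5: ⌊240/2⌋ × 169 = 120 × 169 mm
R6: ⌊169/2⌋ × 120 = 84 × 120 mm

84 × 120 mm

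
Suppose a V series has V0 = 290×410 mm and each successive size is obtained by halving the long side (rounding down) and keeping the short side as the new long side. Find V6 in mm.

36 × 51 mm

V1 = 205 × 290 mm (from V0 by 1 halving).
V2: ⌊290/2⌋ × 205 = 145 × 205 mm
V3: ⌊205/2⌋ × 145 = 102 × 145 mm
V4: ⌊145/2⌋ × 102 = 72 × 102 mm
V5: ⌊102/2⌋ × 72 = 51 × 72 mm
V6: ⌊72/2⌋ × 51 = 36 × 51 mm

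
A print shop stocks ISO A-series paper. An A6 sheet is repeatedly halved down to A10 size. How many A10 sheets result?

Each ISO step halves the sheet: 1 × A6 → 2 × A7 → 4 × A8 → 8 × A9 → …
From A6 to A10 is 4 halving steps: 2^4 = 16.

16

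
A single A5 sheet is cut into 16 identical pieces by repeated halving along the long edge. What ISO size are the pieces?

A9

16 = 2^4, so 4 halving steps.
A5 → A6 → … → A9 after 4 steps.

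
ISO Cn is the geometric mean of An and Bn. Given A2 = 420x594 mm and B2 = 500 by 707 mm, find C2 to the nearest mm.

Short side: √(420 · 500) = √210000 ≈ 458.3 → 458 mm
Long side: √(594 · 707) = √419958 ≈ 648.0 → 648 mm

458 × 648 mm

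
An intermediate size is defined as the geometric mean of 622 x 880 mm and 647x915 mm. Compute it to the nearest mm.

Short side: √(622 · 647) = √402434 ≈ 634.4 → 634 mm
Long side: √(880 · 915) = √805200 ≈ 897.3 → 897 mm

634 × 897 mm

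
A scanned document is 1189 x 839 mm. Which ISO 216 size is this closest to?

A0 (841 × 1189 mm)

Aspect ratio 1189/839 ≈ 1.417 — close to the ISO √2 ≈ 1.414.
In the A-series (A0 area = 1 m²): A0 = 841 × 1189 mm.
Off by 2 mm total — nearest standard size.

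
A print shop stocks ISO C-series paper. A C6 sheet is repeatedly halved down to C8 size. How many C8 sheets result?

4

Each ISO step halves the sheet: 1 × C6 → 2 × C7 → 4 × C8
From C6 to C8 is 2 halving steps: 2^2 = 4.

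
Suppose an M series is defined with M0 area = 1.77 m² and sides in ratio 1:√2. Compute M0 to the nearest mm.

Let the short side be w mm. Then w · w√2 = 1.77 m² = 1,770,000 mm².
w² = 1,770,000/√2, so w ≈ 1118.7 mm; long side = w√2 ≈ 1582.1 mm.

1119 × 1582 mm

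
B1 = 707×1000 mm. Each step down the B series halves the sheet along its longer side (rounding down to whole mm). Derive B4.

B2: ⌊1000/2⌋ × 707 = 500 × 707 mm
B3: ⌊707/2⌋ × 500 = 353 × 500 mm
B4: ⌊500/2⌋ × 353 = 250 × 353 mm

250 × 353 mm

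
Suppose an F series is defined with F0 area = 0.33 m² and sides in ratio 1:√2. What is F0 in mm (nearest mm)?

483 × 683 mm

Let the short side be w mm. Then w · w√2 = 0.33 m² = 330,000 mm².
w² = 330,000/√2, so w ≈ 483.1 mm; long side = w√2 ≈ 683.1 mm.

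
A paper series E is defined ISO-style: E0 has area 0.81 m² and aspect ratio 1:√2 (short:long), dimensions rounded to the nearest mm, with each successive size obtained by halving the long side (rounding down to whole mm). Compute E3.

Let E0's short side be w mm. w · w√2 = 0.81 m² = 810,000 mm², so w ≈ 756.8 mm and w√2 ≈ 1070.3 mm → E0 = 757 × 1070 mm.
E1: ⌊1070/2⌋ × 757 = 535 × 757 mm
E2: ⌊757/2⌋ × 535 = 378 × 535 mm
E3: ⌊535/2⌋ × 378 = 267 × 378 mm

267 × 378 mm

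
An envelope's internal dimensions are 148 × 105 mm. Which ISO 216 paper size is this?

Aspect ratio 148/105 ≈ 1.410 — close to the ISO √2 ≈ 1.414.
In the A-series (A0 area = 1 m²): A6 = 105 × 148 mm.

A6 (105 × 148 mm)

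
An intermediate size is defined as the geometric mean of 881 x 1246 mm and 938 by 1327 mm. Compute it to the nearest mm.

909 × 1286 mm

Short side: √(881 · 938) = √826378 ≈ 909.1 → 909 mm
Long side: √(1246 · 1327) = √1653442 ≈ 1285.9 → 1286 mm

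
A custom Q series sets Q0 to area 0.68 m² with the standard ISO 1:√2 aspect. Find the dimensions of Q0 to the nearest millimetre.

Let the short side be w mm. Then w · w√2 = 0.68 m² = 680,000 mm².
w² = 680,000/√2, so w ≈ 693.4 mm; long side = w√2 ≈ 980.6 mm.

693 × 981 mm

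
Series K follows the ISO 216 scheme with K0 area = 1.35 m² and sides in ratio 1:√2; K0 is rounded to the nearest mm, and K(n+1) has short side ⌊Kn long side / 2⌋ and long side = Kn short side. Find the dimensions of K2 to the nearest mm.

Let K0's short side be w mm. w · w√2 = 1.35 m² = 1,350,000 mm², so w ≈ 977.0 mm and w√2 ≈ 1381.7 mm → K0 = 977 × 1382 mm.
K1: ⌊1382/2⌋ × 977 = 691 × 977 mm
K2: ⌊977/2⌋ × 691 = 488 × 691 mm

488 × 691 mm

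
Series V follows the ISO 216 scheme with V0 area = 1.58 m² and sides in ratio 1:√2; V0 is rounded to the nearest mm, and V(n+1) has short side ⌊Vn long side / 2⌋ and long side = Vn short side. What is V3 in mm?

373 × 528 mm

Let V0's short side be w mm. w · w√2 = 1.58 m² = 1,580,000 mm², so w ≈ 1057.0 mm and w√2 ≈ 1494.8 mm → V0 = 1057 × 1495 mm.
V1: ⌊1495/2⌋ × 1057 = 747 × 1057 mm
V2: ⌊1057/2⌋ × 747 = 528 × 747 mm
V3: ⌊747/2⌋ × 528 = 373 × 528 mm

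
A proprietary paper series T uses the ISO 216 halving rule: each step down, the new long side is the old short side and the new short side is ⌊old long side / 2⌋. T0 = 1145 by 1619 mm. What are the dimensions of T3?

T1: ⌊1619/2⌋ × 1145 = 809 × 1145 mm
T2: ⌊1145/2⌋ × 809 = 572 × 809 mm
T3: ⌊809/2⌋ × 572 = 404 × 572 mm

404 × 572 mm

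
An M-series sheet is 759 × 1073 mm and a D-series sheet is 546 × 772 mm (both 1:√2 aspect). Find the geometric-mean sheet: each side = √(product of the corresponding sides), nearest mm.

Short side: √(759 · 546) = √414414 ≈ 643.7 → 644 mm
Long side: √(1073 · 772) = √828356 ≈ 910.1 → 910 mm

644 × 910 mm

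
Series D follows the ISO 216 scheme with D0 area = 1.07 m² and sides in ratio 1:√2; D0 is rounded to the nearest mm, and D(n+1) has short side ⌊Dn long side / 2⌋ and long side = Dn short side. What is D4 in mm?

Let D0's short side be w mm. w · w√2 = 1.07 m² = 1,070,000 mm², so w ≈ 869.8 mm and w√2 ≈ 1230.1 mm → D0 = 870 × 1230 mm.
D1: ⌊1230/2⌋ × 870 = 615 × 870 mm
D2: ⌊870/2⌋ × 615 = 435 × 615 mm
D3: ⌊615/2⌋ × 435 = 307 × 435 mm
D4: ⌊435/2⌋ × 307 = 217 × 307 mm

217 × 307 mm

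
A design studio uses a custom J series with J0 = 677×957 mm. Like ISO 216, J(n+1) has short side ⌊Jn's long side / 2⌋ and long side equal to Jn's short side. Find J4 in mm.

J1: ⌊957/2⌋ × 677 = 478 × 677 mm
J2: ⌊677/2⌋ × 478 = 338 × 478 mm
J3: ⌊478/2⌋ × 338 = 239 × 338 mm
J4: ⌊338/2⌋ × 239 = 169 × 239 mm

169 × 239 mm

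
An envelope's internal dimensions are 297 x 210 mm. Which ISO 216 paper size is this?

A4 (210 × 297 mm)

Aspect ratio 297/210 ≈ 1.414 — close to the ISO √2 ≈ 1.414.
In the A-series (A0 area = 1 m²): A4 = 210 × 297 mm.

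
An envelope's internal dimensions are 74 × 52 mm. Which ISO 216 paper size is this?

A8 (52 × 74 mm)

Aspect ratio 74/52 ≈ 1.423 — close to the ISO √2 ≈ 1.414.
In the A-series (A0 area = 1 m²): A8 = 52 × 74 mm.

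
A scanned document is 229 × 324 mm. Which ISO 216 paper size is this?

Aspect ratio 324/229 ≈ 1.415 — close to the ISO √2 ≈ 1.414.
In the C-series (envelope sizes, between A and B): C4 = 229 × 324 mm.

C4 (229 × 324 mm)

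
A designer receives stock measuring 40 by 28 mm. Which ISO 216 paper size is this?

Aspect ratio 40/28 ≈ 1.429 — close to the ISO √2 ≈ 1.414.
In the C-series (envelope sizes, between A and B): C10 = 28 × 40 mm.

C10 (28 × 40 mm)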